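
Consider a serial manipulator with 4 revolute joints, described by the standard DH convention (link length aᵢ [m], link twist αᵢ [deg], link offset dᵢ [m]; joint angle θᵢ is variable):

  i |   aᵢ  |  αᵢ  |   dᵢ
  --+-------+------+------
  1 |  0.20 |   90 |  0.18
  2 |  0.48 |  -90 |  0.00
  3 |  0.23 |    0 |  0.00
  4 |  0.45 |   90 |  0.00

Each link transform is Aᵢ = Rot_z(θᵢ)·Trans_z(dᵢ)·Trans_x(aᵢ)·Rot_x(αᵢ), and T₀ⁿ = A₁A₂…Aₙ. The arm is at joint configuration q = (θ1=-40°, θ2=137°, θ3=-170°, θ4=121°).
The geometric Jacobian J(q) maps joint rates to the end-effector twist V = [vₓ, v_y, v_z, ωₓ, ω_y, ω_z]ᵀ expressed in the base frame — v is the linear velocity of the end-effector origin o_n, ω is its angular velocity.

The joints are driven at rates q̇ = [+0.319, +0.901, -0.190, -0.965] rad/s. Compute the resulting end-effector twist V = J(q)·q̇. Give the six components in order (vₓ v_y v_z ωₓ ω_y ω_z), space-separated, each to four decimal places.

o_n = [-0.3982, -0.1614, 0.5542]
J₁: ẑ×o_n = [0.1614, -0.3982, 0.0000], ω = ẑ
J2: z=[-0.6428, -0.7660, 0.0000] o=[0.1532, -0.1286, 0.1800] → [-0.2867, 0.2405, -0.4013, -0.6428, -0.7660, 0.0000]
J3: z=[-0.5224, 0.4384, -0.7314] o=[-0.1157, 0.0971, 0.5074] → [-0.1685, 0.2311, 0.2589, -0.5224, 0.4384, -0.7314]
J4: z=[-0.5224, 0.4384, -0.7314] o=[-0.0145, -0.0400, 0.3529] → [-0.0005, 0.3858, 0.2316, -0.5224, 0.4384, -0.7314]
V = J·q̇ = [-0.1743, -0.3265, -0.6343, 0.0243, -1.1965, 1.1637]

-0.1743 -0.3265 -0.6343 0.0243 -1.1965 1.1637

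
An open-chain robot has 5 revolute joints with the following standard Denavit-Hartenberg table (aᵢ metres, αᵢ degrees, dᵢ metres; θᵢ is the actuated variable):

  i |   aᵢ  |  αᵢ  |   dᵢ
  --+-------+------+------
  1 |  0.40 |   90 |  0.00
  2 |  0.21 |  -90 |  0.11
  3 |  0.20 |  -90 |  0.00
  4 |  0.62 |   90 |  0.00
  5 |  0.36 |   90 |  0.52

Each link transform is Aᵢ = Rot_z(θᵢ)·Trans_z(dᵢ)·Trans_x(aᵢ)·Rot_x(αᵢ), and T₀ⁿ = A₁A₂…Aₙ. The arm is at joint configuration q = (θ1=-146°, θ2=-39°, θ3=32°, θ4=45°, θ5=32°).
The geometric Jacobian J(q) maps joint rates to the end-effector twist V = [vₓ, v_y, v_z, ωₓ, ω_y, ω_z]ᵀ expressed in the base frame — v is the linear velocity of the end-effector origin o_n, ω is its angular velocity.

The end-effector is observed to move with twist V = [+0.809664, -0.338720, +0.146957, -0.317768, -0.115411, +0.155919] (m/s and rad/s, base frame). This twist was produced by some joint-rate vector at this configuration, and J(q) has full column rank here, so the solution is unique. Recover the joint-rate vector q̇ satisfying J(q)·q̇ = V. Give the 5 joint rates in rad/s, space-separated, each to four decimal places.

0.0310 -0.9540 0.7030 -0.9720 -0.5650

o_n = [-0.5289, -1.2003, -0.9434]
J₁: ẑ×o_n = [1.2003, -0.5289, 0.0000], ω = ẑ
J2: z=[-0.5592, 0.8290, 0.0000] o=[-0.3316, -0.2237, 0.0000] → [-0.7821, -0.5276, 0.7096, -0.5592, 0.8290, 0.0000]
J3: z=[-0.5217, -0.3519, 0.7771] o=[-0.5284, -0.2237, -0.1322] → [1.0444, -0.4236, 0.5093, -0.5217, -0.3519, 0.7771]
J4: z=[0.8156, -0.4728, 0.3335] o=[-0.5784, -0.3853, -0.2389] → [0.6049, 0.5912, -0.6413, 0.8156, -0.4728, 0.3335]
J5: z=[-0.5457, -0.8201, 0.1721] o=[-0.4593, -0.5852, -0.8136] → [0.2124, -0.0828, 0.2786, -0.5457, -0.8201, 0.1721]
q̇ = J⁺·V = [0.0310, -0.9540, 0.7030, -0.9720, -0.5650]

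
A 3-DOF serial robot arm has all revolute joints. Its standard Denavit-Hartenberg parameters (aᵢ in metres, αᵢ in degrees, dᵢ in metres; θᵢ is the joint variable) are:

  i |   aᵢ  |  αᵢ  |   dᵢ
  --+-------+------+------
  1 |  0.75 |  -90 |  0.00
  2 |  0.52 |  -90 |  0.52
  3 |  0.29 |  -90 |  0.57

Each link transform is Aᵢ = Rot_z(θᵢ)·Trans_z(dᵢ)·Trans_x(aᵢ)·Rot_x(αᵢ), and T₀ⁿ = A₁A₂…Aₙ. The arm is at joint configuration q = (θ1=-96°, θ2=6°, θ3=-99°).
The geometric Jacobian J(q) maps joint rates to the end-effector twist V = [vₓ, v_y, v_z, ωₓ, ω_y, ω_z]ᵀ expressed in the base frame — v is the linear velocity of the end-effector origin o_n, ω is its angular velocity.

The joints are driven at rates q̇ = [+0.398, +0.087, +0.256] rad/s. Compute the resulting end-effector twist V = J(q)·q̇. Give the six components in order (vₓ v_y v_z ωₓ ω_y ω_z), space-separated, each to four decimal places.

0.5032 0.2504 -0.0435 0.0893 0.0175 0.1434

o_n = [0.6805, -1.2404, -0.6165]
J₁: ẑ×o_n = [1.2404, 0.6805, -0.0000], ω = ẑ
J2: z=[0.9945, -0.1045, 0.0000] o=[-0.0784, -0.7459, 0.0000] → [0.0644, 0.6131, -0.4125, 0.9945, -0.1045, 0.0000]
J3: z=[0.0109, 0.1040, -0.9945] o=[0.3847, -1.3146, -0.0544] → [0.0153, -0.2880, -0.0299, 0.0109, 0.1040, -0.9945]
V = J·q̇ = [0.5032, 0.2504, -0.0435, 0.0893, 0.0175, 0.1434]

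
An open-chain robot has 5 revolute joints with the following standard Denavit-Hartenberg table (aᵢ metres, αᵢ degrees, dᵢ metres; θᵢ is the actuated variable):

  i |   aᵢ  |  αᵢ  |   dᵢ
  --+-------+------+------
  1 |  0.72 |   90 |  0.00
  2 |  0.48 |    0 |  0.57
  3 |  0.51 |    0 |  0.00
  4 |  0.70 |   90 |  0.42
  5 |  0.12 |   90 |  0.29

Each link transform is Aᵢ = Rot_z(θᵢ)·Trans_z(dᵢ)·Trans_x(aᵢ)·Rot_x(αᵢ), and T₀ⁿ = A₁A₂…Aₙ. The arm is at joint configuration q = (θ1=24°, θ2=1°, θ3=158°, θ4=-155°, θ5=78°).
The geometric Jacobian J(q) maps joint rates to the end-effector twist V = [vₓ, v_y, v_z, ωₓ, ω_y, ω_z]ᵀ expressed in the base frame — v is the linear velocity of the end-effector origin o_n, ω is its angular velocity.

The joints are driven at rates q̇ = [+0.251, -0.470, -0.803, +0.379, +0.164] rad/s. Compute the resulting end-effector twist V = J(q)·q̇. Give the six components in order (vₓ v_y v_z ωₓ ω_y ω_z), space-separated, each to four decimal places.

0.1094 0.4474 -0.2854 -0.3532 0.8214 0.0874

o_n = [1.7908, -0.4149, -0.0476]
J₁: ẑ×o_n = [0.4149, 1.7908, -0.0000], ω = ẑ
J2: z=[0.4067, -0.9135, 0.0000] o=[0.6578, 0.2929, 0.0000] → [0.0435, 0.0194, 0.7472, 0.4067, -0.9135, 0.0000]
J3: z=[0.4067, -0.9135, 0.0000] o=[1.3280, -0.0327, 0.0084] → [0.0511, 0.0228, 0.2673, 0.4067, -0.9135, 0.0000]
J4: z=[0.4067, -0.9135, 0.0000] o=[0.8931, -0.2263, 0.1911] → [0.2181, 0.0971, 0.7434, 0.4067, -0.9135, 0.0000]
J5: z=[0.0637, 0.0284, -0.9976] o=[1.7018, -0.3260, 0.2400] → [-0.0968, -0.0704, -0.0082, 0.0637, 0.0284, -0.9976]
V = J·q̇ = [0.1094, 0.4474, -0.2854, -0.3532, 0.8214, 0.0874]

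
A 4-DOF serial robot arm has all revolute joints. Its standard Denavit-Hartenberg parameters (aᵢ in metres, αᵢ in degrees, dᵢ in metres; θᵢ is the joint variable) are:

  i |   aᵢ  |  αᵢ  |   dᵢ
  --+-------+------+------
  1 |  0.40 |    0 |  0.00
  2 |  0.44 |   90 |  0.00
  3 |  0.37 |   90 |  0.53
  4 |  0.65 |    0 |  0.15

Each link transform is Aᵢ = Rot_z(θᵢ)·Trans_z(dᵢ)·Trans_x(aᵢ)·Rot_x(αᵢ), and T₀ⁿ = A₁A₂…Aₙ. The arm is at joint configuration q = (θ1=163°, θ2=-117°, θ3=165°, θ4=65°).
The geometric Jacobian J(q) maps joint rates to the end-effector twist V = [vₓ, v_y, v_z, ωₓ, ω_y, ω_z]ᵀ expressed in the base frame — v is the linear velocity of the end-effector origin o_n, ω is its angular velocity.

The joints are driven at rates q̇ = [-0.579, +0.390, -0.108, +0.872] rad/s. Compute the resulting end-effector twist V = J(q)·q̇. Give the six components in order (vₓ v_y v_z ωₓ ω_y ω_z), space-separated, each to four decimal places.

0.4416 0.3030 -0.0699 0.0791 0.2374 0.6533

o_n = [0.3225, -0.7640, 0.3117]
J₁: ẑ×o_n = [0.7640, 0.3225, -0.0000], ω = ẑ
J2: z=[0.0000, 0.0000, 1.0000] o=[-0.3825, 0.1169, 0.0000] → [0.8809, 0.7050, -0.0000, 0.0000, 0.0000, 1.0000]
J3: z=[0.7193, -0.6947, 0.0000] o=[-0.0769, 0.4335, 0.0000] → [-0.2166, -0.2243, -0.5839, 0.7193, -0.6947, 0.0000]
J4: z=[0.1798, 0.1862, 0.9659] o=[0.0561, -0.1918, 0.0958] → [0.5929, 0.2185, -0.1525, 0.1798, 0.1862, 0.9659]
V = J·q̇ = [0.4416, 0.3030, -0.0699, 0.0791, 0.2374, 0.6533]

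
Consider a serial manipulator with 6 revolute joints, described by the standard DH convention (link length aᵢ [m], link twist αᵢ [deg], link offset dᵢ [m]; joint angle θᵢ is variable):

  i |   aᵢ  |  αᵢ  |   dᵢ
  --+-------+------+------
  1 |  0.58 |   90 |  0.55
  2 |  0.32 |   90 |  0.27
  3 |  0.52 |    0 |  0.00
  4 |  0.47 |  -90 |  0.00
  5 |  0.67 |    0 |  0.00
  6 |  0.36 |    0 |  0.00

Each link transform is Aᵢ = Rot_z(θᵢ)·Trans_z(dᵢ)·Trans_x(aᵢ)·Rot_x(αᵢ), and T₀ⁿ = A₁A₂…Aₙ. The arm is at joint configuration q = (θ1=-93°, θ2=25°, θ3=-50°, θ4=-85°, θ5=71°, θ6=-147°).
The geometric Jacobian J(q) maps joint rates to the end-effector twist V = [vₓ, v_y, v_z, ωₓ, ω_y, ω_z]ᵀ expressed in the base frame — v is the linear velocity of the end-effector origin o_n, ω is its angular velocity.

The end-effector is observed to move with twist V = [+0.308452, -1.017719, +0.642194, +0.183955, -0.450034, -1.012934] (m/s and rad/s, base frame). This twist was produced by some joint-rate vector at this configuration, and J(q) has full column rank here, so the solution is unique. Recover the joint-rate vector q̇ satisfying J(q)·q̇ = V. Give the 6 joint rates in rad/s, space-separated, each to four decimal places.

0.2230 -0.3310 0.4060 0.9000 0.6690 -0.8440

o_n = [0.6465, -0.5907, 0.8524]
J₁: ẑ×o_n = [0.5907, 0.6465, -0.0000], ω = ẑ
J2: z=[-0.9986, 0.0523, 0.0000] o=[-0.0304, -0.5792, 0.5500] → [0.0158, 0.3020, -0.0240, -0.9986, 0.0523, 0.0000]
J3: z=[-0.0221, -0.4220, -0.9063] o=[-0.3152, -0.8547, 0.6852] → [0.1687, -0.8678, 0.4000, -0.0221, -0.4220, -0.9063]
J4: z=[-0.0221, -0.4220, -0.9063] o=[0.0668, -1.1781, 0.8265] → [0.5214, -0.5248, 0.2317, -0.0221, -0.4220, -0.9063]
J5: z=[0.6726, -0.6770, 0.2988] o=[0.4144, -0.8947, 0.6860] → [-0.2035, -0.0425, 0.3616, 0.6726, -0.6770, 0.2988]
J6: z=[0.6726, -0.6770, 0.2988] o=[0.5898, -0.4958, 1.1950] → [0.2603, 0.2474, -0.0255, 0.6726, -0.6770, 0.2988]
q̇ = J⁺·V = [0.2230, -0.3310, 0.4060, 0.9000, 0.6690, -0.8440]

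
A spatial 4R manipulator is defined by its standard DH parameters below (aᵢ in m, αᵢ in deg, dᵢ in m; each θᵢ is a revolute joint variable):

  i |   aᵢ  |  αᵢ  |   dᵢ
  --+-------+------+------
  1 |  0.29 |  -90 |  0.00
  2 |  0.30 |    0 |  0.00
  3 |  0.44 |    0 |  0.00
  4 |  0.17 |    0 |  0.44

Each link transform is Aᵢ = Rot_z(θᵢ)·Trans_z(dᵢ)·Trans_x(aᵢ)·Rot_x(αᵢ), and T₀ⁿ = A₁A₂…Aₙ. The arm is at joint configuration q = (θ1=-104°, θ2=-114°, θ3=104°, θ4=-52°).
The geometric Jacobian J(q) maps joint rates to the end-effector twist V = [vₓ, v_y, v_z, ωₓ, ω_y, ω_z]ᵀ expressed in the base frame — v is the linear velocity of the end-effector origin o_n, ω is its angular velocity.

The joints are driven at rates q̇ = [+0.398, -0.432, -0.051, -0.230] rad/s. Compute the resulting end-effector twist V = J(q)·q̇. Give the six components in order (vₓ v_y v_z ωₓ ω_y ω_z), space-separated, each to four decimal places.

o_n = [0.2622, -0.7673, 0.5006]
J₁: ẑ×o_n = [0.7673, 0.2622, -0.0000], ω = ẑ
J2: z=[0.9703, -0.2419, 0.0000] o=[-0.0702, -0.2814, 0.0000] → [-0.1211, -0.4857, -0.3911, 0.9703, -0.2419, 0.0000]
J3: z=[0.9703, -0.2419, 0.0000] o=[-0.0406, -0.1630, 0.2741] → [-0.0548, -0.2198, -0.5131, 0.9703, -0.2419, 0.0000]
J4: z=[0.9703, -0.2419, 0.0000] o=[-0.1455, -0.5834, 0.3505] → [-0.0363, -0.1456, -0.0798, 0.9703, -0.2419, 0.0000]
V = J·q̇ = [0.3689, 0.3589, 0.2135, -0.6918, 0.1725, 0.3980]

0.3689 0.3589 0.2135 -0.6918 0.1725 0.3980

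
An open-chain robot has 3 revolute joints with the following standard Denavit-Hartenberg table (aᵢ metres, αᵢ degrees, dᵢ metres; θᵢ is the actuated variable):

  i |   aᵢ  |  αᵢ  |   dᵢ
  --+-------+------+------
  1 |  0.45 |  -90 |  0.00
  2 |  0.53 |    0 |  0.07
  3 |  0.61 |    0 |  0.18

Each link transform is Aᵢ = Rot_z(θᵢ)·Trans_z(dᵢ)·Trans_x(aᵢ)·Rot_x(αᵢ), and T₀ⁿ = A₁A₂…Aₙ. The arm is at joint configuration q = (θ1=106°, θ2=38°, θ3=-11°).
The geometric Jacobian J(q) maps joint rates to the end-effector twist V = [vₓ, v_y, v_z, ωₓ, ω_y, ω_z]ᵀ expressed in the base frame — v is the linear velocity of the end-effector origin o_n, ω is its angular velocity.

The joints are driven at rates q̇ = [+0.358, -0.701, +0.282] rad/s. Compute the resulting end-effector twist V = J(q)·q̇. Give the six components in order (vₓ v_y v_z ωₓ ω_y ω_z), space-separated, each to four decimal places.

-0.5560 0.1061 0.5205 0.4028 0.1155 0.3580

o_n = [-0.6293, 1.2876, -0.6032]
J₁: ẑ×o_n = [-1.2876, -0.6293, 0.0000], ω = ẑ
J2: z=[-0.9613, -0.2756, 0.0000] o=[-0.1240, 0.4326, 0.0000] → [0.1663, -0.5799, -0.9612, -0.9613, -0.2756, 0.0000]
J3: z=[-0.9613, -0.2756, 0.0000] o=[-0.3064, 0.8147, -0.3263] → [0.0763, -0.2662, -0.5435, -0.9613, -0.2756, 0.0000]
V = J·q̇ = [-0.5560, 0.1061, 0.5205, 0.4028, 0.1155, 0.3580]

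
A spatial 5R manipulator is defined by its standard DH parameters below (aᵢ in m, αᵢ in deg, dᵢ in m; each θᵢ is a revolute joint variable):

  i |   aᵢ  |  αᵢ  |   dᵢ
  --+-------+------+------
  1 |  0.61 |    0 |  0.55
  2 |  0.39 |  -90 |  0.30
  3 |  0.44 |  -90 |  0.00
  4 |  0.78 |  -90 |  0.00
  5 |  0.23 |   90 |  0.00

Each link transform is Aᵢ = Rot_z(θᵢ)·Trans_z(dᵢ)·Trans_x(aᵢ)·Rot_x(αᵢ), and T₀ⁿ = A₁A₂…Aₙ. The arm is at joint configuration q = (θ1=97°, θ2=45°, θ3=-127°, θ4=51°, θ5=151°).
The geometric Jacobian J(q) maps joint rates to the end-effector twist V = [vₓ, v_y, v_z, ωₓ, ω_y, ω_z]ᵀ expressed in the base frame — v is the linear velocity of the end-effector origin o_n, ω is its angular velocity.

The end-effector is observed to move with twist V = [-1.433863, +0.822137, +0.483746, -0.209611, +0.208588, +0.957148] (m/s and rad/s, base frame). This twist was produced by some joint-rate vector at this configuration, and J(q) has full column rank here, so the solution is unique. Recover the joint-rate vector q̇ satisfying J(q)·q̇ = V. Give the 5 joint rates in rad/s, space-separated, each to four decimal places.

0.8850 0.8240 0.5940 -0.2180 1.0000

o_n = [0.3469, 0.8472, 1.4252]
J₁: ẑ×o_n = [-0.8472, 0.3469, 0.0000], ω = ẑ
J2: z=[0.0000, 0.0000, 1.0000] o=[-0.0743, 0.6055, 0.5500] → [-0.2418, 0.4212, 0.0000, 0.0000, 0.0000, 1.0000]
J3: z=[-0.6157, -0.7880, 0.0000] o=[-0.3817, 0.8456, 0.8500] → [-0.4533, 0.3541, 0.5731, -0.6157, -0.7880, 0.0000]
J4: z=[-0.6293, 0.4917, 0.6018] o=[-0.1730, 0.6825, 1.2014] → [0.0109, 0.4537, -0.3593, -0.6293, 0.4917, 0.6018]
J5: z=[0.0189, 0.7839, -0.6207] o=[0.4330, 0.9783, 1.5934] → [-0.2132, 0.0566, 0.0650, 0.0189, 0.7839, -0.6207]
q̇ = J⁺·V = [0.8850, 0.8240, 0.5940, -0.2180, 1.0000]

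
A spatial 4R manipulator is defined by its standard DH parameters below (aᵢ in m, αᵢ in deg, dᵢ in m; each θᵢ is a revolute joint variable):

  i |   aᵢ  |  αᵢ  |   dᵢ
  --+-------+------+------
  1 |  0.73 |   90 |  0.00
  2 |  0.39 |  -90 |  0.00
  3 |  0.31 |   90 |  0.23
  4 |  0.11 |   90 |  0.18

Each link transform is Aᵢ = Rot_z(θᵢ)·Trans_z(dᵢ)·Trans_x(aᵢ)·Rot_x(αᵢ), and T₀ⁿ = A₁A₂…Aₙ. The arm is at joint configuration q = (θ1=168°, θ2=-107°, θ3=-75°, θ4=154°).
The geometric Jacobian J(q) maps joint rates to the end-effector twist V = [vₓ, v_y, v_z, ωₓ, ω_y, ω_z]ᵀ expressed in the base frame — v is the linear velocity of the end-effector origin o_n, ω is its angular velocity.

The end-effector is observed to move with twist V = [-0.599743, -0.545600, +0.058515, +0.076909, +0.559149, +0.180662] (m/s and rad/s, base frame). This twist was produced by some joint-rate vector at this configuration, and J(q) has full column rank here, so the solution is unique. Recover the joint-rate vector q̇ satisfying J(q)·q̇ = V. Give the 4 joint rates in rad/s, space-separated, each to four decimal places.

0.7750 0.7120 0.2130 -0.5760

o_n = [-0.8448, 0.4357, -0.3403]
J₁: ẑ×o_n = [-0.4357, -0.8448, 0.0000], ω = ẑ
J2: z=[0.2079, 0.9781, 0.0000] o=[-0.7140, 0.1518, 0.0000] → [-0.3329, 0.0708, 0.1869, 0.2079, 0.9781, 0.0000]
J3: z=[-0.9354, 0.1988, -0.2924] o=[-0.6025, 0.1281, -0.3730] → [0.0964, 0.1014, -0.2396, -0.9354, 0.1988, -0.2924]
J4: z=[-0.2224, 0.3119, 0.9237] o=[-0.7325, 0.4618, -0.5169] → [0.0792, -0.0645, 0.0408, -0.2224, 0.3119, 0.9237]
q̇ = J⁺·V = [0.7750, 0.7120, 0.2130, -0.5760]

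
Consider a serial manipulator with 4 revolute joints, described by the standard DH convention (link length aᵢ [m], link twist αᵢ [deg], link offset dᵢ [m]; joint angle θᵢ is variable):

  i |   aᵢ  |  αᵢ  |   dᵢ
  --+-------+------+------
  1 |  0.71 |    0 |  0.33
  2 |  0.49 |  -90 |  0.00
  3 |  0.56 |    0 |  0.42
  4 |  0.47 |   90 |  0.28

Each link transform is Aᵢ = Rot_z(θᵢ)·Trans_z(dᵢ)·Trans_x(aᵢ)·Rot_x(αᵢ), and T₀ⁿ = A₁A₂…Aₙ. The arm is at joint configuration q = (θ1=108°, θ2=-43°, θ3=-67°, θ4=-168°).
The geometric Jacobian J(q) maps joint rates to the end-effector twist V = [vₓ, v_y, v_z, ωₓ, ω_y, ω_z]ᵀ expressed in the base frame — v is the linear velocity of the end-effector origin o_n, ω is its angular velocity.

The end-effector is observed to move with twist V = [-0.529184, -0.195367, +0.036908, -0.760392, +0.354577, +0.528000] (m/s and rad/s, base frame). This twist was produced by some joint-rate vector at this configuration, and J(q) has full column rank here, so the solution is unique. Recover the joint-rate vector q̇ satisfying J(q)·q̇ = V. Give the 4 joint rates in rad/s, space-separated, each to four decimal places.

0.3180 0.2100 0.8650 -0.0260

o_n = [-0.6682, 1.3692, 0.4605]
J₁: ẑ×o_n = [-1.3692, -0.6682, 0.0000], ω = ẑ
J2: z=[0.0000, 0.0000, 1.0000] o=[-0.2194, 0.6753, 0.3300] → [-0.6939, -0.4488, 0.0000, 0.0000, 0.0000, 1.0000]
J3: z=[-0.9063, 0.4226, 0.0000] o=[-0.0123, 1.1193, 0.3300] → [0.0551, 0.1183, 0.0508, -0.9063, 0.4226, 0.0000]
J4: z=[-0.9063, 0.4226, 0.0000] o=[-0.3005, 1.4951, 0.8455] → [-0.1627, -0.3489, 0.2696, -0.9063, 0.4226, 0.0000]
q̇ = J⁺·V = [0.3180, 0.2100, 0.8650, -0.0260]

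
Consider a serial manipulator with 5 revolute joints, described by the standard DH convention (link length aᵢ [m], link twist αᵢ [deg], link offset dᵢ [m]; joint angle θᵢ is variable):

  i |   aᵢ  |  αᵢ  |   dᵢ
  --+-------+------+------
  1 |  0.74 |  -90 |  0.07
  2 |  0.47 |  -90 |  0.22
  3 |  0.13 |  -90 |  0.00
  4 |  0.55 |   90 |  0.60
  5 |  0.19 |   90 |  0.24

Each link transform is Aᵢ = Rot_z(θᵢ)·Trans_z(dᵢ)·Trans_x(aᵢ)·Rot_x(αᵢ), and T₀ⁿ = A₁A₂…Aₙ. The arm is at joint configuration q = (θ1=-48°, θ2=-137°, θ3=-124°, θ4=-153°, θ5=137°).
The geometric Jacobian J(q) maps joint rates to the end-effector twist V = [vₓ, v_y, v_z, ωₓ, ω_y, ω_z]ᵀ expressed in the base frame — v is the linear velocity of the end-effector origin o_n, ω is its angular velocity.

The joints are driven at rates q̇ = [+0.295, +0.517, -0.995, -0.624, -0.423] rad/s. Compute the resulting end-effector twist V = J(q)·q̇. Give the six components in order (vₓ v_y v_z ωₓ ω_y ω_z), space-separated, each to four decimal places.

0.6772 0.3532 0.2531 0.2669 0.1927 -0.5831

o_n = [0.1163, 0.3817, 0.9148]
J₁: ẑ×o_n = [-0.3817, 0.1163, 0.0000], ω = ẑ
J2: z=[0.7431, 0.6691, 0.0000] o=[0.4952, -0.5499, 0.0700] → [0.5653, -0.6278, 0.9458, 0.7431, 0.6691, 0.0000]
J3: z=[0.4563, -0.5068, 0.7314] o=[0.4286, -0.1473, 0.3905] → [-0.6525, -0.4677, 0.0831, 0.4563, -0.5068, 0.7314]
J4: z=[0.0099, 0.8248, 0.5654] o=[0.5443, -0.1147, 0.3410] → [0.1926, -0.2477, 0.3579, 0.0099, 0.8248, 0.5654]
J5: z=[-0.8105, 0.3377, -0.4785] o=[0.2281, 0.1307, 1.0497] → [0.0745, -0.0558, -0.1656, -0.8105, 0.3377, -0.4785]
V = J·q̇ = [0.6772, 0.3532, 0.2531, 0.2669, 0.1927, -0.5831]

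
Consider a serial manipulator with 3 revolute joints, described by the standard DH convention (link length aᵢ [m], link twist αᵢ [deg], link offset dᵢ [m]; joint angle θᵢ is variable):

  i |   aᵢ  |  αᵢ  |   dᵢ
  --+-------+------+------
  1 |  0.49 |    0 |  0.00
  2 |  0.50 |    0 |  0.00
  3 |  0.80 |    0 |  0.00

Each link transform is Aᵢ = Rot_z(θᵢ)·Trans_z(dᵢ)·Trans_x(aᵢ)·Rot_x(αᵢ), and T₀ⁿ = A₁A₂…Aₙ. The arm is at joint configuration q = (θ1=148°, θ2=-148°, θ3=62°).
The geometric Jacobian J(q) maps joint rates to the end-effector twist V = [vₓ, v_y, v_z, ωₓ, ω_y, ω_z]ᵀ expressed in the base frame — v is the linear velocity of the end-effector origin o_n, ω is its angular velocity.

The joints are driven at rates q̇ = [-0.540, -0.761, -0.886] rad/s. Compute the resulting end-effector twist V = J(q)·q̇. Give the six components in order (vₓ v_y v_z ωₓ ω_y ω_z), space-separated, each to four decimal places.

o_n = [0.4600, 0.9660, 0.0000]
J₁: ẑ×o_n = [-0.9660, 0.4600, 0.0000], ω = ẑ
J2: z=[0.0000, 0.0000, 1.0000] o=[-0.4155, 0.2597, 0.0000] → [-0.7064, 0.8756, 0.0000, 0.0000, 0.0000, 1.0000]
J3: z=[0.0000, 0.0000, 1.0000] o=[0.0845, 0.2597, 0.0000] → [-0.7064, 0.3756, 0.0000, 0.0000, 0.0000, 1.0000]
V = J·q̇ = [1.6850, -1.2475, 0.0000, 0.0000, 0.0000, -2.1870]

1.6850 -1.2475 0.0000 0.0000 0.0000 -2.1870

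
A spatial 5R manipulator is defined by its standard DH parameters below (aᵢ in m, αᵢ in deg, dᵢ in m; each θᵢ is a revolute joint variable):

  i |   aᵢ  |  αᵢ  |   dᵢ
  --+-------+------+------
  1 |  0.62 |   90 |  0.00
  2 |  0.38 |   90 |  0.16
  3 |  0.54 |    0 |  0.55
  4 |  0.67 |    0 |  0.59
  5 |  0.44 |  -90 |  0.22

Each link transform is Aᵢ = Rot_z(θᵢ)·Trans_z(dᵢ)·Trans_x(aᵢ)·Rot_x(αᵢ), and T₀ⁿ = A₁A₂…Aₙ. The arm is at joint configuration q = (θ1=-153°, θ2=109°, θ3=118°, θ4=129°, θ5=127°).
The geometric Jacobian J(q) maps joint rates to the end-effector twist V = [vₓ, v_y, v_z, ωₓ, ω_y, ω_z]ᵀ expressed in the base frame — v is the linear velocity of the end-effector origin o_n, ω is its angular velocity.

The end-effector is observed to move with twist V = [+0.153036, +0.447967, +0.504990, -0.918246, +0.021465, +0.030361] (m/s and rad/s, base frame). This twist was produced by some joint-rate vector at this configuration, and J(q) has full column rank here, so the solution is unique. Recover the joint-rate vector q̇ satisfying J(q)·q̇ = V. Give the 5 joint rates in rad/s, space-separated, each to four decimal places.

o_n = [-1.6710, -0.7094, 0.7185]
J₁: ẑ×o_n = [0.7094, -1.6710, 0.0000], ω = ẑ
J2: z=[-0.4540, 0.8910, 0.0000] o=[-0.5524, -0.2815, 0.0000] → [0.6402, 0.3262, 1.1910, -0.4540, 0.8910, 0.0000]
J3: z=[-0.8425, -0.4293, 0.3256] o=[-0.5148, -0.0827, 0.3593] → [0.0498, -0.0738, 0.0317, -0.8425, -0.4293, 0.3256]
J4: z=[-0.8425, -0.4293, 0.3256] o=[-1.2682, 0.0685, 0.2987] → [0.0731, 0.2226, 0.4825, -0.8425, -0.4293, 0.3256]
J5: z=[-0.8425, -0.4293, 0.3256] o=[-1.5612, -0.7730, 0.2432] → [-0.2247, 0.3647, -0.1006, -0.8425, -0.4293, 0.3256]
q̇ = J⁺·V = [-0.2480, 0.4360, 0.9920, -0.1020, -0.0350]

-0.2480 0.4360 0.9920 -0.1020 -0.0350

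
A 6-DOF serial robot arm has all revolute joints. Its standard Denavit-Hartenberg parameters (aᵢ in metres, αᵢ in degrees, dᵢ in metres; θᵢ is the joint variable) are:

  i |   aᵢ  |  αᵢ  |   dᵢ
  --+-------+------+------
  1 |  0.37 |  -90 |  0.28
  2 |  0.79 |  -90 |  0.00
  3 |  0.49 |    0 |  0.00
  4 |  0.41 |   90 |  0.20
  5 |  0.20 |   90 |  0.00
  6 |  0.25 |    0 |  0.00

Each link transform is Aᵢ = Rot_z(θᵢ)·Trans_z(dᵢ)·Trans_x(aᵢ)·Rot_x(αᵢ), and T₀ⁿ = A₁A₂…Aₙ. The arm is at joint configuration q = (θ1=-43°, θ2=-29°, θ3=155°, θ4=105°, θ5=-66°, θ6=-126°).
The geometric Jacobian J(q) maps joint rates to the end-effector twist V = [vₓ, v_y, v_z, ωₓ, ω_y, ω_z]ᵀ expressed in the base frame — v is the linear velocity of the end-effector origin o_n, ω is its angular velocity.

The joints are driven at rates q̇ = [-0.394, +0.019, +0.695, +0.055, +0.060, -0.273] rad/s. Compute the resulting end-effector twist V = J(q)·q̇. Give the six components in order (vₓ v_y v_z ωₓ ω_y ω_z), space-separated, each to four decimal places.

0.0976 -0.2927 0.0256 0.4132 -0.0377 -1.1967

o_n = [0.7976, -0.3978, 0.3754]
J₁: ẑ×o_n = [0.3978, 0.7976, -0.0000], ω = ẑ
J2: z=[0.6820, 0.7314, 0.0000] o=[0.2706, -0.2523, 0.2800] → [0.0698, -0.0651, -0.4847, 0.6820, 0.7314, 0.0000]
J3: z=[0.3546, -0.3306, -0.8746] o=[0.7759, -0.7236, 0.6630] → [0.3800, 0.0830, 0.1227, 0.3546, -0.3306, -0.8746]
J4: z=[0.3546, -0.3306, -0.8746] o=[0.3506, -0.6101, 0.4477] → [0.2096, -0.3653, 0.2231, 0.3546, -0.3306, -0.8746]
J5: z=[-0.7484, 0.4604, -0.4774] o=[0.6514, -0.3385, 0.2383] → [0.0348, 0.0328, -0.0230, -0.7484, 0.4604, -0.4774]
J6: z=[-0.6563, -0.6181, 0.4326] o=[0.6322, -0.2111, 0.3912] → [0.0906, 0.0612, 0.2248, -0.6563, -0.6181, 0.4326]
V = J·q̇ = [0.0976, -0.2927, 0.0256, 0.4132, -0.0377, -1.1967]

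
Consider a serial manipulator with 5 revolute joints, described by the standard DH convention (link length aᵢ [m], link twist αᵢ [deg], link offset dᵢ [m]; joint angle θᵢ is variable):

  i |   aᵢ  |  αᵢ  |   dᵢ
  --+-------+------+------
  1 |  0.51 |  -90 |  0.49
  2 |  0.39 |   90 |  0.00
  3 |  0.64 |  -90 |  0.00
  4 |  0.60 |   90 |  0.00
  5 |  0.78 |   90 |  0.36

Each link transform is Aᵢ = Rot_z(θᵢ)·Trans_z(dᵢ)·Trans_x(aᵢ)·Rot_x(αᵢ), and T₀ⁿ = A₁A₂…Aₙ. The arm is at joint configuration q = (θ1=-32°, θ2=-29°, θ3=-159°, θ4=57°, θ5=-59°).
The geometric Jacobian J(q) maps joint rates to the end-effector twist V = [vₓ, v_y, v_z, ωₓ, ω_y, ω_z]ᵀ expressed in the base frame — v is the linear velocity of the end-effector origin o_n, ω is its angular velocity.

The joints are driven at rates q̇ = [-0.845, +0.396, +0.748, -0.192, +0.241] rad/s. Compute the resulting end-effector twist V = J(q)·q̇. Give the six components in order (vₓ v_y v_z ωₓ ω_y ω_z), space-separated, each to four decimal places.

-1.1247 -0.6694 0.2175 -0.2860 0.7716 -0.2008

o_n = [-0.1729, 0.2155, -0.6736]
J₁: ẑ×o_n = [-0.2155, -0.1729, 0.0000], ω = ẑ
J2: z=[0.5299, 0.8480, 0.0000] o=[0.4325, -0.2703, 0.4900] → [-0.9868, 0.6166, 0.7708, 0.5299, 0.8480, 0.0000]
J3: z=[-0.4111, 0.2569, 0.8746] o=[0.7218, -0.4510, 0.6791] → [-0.9304, -1.3387, -0.0442, -0.4111, 0.2569, 0.8746]
J4: z=[-0.2289, -0.9578, 0.1737] o=[0.1571, -0.3686, 0.3894] → [0.9167, -0.3007, -0.4497, -0.2289, -0.9578, 0.1737]
J5: z=[-0.9639, 0.2479, 0.0968] o=[0.0756, -0.4558, -0.1986] → [-0.1827, -0.4819, -0.5854, -0.9639, 0.2479, 0.0968]
V = J·q̇ = [-1.1247, -0.6694, 0.2175, -0.2860, 0.7716, -0.2008]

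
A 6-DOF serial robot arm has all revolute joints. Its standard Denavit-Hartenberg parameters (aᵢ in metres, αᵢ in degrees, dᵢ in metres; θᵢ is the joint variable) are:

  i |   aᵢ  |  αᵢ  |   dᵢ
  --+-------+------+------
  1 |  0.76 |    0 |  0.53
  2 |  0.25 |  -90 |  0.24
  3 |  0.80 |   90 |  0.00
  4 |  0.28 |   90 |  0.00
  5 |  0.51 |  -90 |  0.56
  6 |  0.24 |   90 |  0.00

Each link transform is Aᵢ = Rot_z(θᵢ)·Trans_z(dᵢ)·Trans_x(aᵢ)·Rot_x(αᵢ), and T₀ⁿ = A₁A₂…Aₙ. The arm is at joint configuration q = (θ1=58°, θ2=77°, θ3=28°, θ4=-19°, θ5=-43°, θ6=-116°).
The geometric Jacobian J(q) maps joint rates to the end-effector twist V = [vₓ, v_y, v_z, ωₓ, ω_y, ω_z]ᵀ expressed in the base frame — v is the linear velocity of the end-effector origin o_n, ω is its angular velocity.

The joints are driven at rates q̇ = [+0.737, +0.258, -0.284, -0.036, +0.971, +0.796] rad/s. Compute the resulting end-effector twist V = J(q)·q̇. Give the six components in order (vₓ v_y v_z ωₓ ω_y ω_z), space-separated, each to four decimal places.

-2.1352 0.7388 0.2411 0.6706 1.2794 1.3847

o_n = [0.2870, 2.0627, 0.0135]
J₁: ẑ×o_n = [-2.0627, 0.2870, 0.0000], ω = ẑ
J2: z=[0.0000, 0.0000, 1.0000] o=[0.4027, 0.6445, 0.5300] → [-1.4182, -0.1157, 0.0000, 0.0000, 0.0000, 1.0000]
J3: z=[-0.7071, -0.7071, 0.0000] o=[0.2260, 0.8213, 0.7700] → [0.5349, -0.5349, -0.8347, -0.7071, -0.7071, 0.0000]
J4: z=[-0.3320, 0.3320, 0.8829] o=[-0.2735, 1.3208, 0.3944] → [-0.7816, 0.3685, -0.4324, -0.3320, 0.3320, 0.8829]
J5: z=[0.8718, 0.4653, 0.1528] o=[-0.3743, 1.5505, 0.2701] → [-0.1977, 0.3248, 0.1388, 0.8718, 0.4653, 0.1528]
J6: z=[-0.4884, 0.8024, 0.3430] o=[0.0950, 2.0017, -0.1169] → [0.0838, 0.1296, -0.1838, -0.4884, 0.8024, 0.3430]
V = J·q̇ = [-2.1352, 0.7388, 0.2411, 0.6706, 1.2794, 1.3847]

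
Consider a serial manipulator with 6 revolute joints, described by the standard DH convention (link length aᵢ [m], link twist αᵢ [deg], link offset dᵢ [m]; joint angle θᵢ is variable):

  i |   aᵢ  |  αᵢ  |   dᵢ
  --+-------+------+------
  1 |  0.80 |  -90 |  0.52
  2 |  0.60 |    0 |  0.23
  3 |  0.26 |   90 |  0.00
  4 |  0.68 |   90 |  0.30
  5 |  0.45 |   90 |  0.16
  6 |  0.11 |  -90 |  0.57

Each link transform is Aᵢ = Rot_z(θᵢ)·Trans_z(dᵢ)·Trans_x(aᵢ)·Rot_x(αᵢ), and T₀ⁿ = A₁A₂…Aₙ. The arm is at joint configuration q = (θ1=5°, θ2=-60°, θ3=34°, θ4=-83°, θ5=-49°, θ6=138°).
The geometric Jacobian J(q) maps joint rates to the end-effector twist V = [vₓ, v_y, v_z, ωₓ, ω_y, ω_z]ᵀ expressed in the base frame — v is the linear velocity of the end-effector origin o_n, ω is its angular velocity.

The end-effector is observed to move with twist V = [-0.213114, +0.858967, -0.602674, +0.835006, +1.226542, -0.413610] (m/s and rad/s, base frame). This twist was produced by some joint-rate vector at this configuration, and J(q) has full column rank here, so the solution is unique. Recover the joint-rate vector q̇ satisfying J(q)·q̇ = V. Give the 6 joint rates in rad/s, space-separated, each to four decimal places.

o_n = [1.3532, -0.1689, 0.7619]
J₁: ẑ×o_n = [0.1689, 1.3532, -0.0000], ω = ẑ
J2: z=[-0.0872, 0.9962, 0.0000] o=[0.7970, 0.0697, 0.5200] → [0.2410, 0.0211, -0.5334, -0.0872, 0.9962, 0.0000]
J3: z=[-0.0872, 0.9962, 0.0000] o=[1.0758, 0.3250, 1.0396] → [-0.2766, -0.0242, -0.2334, -0.0872, 0.9962, 0.0000]
J4: z=[-0.4367, -0.0382, 0.8988] o=[1.3086, 0.3454, 1.1536] → [0.4772, -0.1309, 0.2263, -0.4367, -0.0382, 0.8988]
J5: z=[-0.8781, -0.1992, -0.4351] o=[1.3106, -0.3320, 1.4596] → [0.2099, -0.6311, -0.1347, -0.8781, -0.1992, -0.4351]
J6: z=[0.1389, 0.7641, -0.6300] o=[1.3762, -0.6400, 1.1005] → [0.0381, 0.0614, 0.0829, 0.1389, 0.7641, -0.6300]
q̇ = J⁺·V = [0.2550, 0.9900, -0.0910, -0.8550, -0.5770, 0.2400]

0.2550 0.9900 -0.0910 -0.8550 -0.5770 0.2400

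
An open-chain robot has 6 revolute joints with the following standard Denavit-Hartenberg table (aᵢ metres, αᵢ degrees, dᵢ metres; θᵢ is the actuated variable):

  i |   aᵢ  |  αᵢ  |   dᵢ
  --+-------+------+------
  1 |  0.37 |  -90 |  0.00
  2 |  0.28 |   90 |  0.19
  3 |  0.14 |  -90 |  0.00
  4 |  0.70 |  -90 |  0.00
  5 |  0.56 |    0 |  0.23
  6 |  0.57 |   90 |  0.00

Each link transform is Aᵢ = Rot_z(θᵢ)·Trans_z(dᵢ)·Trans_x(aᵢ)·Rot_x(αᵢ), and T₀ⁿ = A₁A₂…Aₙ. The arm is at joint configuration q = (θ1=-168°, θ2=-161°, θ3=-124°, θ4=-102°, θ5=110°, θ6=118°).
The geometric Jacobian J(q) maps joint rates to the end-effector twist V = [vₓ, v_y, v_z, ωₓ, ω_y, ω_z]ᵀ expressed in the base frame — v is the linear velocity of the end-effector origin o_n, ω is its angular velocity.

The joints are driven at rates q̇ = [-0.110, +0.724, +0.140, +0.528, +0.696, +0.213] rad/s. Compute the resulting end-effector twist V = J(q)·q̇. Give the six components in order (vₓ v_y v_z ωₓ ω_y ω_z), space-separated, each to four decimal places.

0.3561 0.4978 0.2500 -0.0143 0.3122 -0.4404

o_n = [-0.3089, -0.0316, -0.1609]
J₁: ẑ×o_n = [0.0316, -0.3089, 0.0000], ω = ẑ
J2: z=[0.2079, -0.9781, 0.0000] o=[-0.3619, -0.0769, 0.0000] → [0.1574, 0.0335, 0.0613, 0.2079, -0.9781, 0.0000]
J3: z=[0.3185, 0.0677, -0.9455] o=[-0.0635, -0.2077, 0.0912] → [0.1495, 0.3123, 0.0727, 0.3185, 0.0677, -0.9455]
J4: z=[0.6505, 0.7099, 0.2699] o=[-0.1600, -0.1096, 0.0657] → [-0.1819, 0.1072, 0.1564, 0.6505, 0.7099, 0.2699]
J5: z=[-0.6083, 0.6997, -0.3747] o=[0.1584, -0.1653, -0.5552] → [0.3260, 0.4149, 0.2457, -0.6083, 0.6997, -0.3747]
J6: z=[-0.6083, 0.6997, -0.3747] o=[-0.4109, -0.3627, -0.6135] → [0.4408, 0.2371, -0.2728, -0.6083, 0.6997, -0.3747]
V = J·q̇ = [0.3561, 0.4978, 0.2500, -0.0143, 0.3122, -0.4404]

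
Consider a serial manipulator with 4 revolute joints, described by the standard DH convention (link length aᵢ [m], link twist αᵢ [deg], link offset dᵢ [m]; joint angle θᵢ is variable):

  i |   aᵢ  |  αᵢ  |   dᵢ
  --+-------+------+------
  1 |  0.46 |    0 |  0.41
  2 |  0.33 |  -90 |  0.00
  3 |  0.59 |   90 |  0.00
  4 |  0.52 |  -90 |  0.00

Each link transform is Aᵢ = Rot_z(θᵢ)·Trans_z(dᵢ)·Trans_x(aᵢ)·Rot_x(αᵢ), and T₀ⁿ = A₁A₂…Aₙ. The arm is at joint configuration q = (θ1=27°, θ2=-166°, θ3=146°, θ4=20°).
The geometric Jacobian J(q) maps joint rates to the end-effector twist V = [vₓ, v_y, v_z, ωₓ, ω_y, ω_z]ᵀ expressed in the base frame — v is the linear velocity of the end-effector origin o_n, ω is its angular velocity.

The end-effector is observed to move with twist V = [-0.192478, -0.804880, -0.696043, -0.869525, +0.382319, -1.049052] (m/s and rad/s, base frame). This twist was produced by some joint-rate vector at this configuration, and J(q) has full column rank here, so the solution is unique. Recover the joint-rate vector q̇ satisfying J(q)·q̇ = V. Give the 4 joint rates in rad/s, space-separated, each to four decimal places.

0.2820 -0.7300 -0.8590 0.7250

o_n = [0.9524, 0.4448, -0.1932]
J₁: ẑ×o_n = [-0.4448, 0.9524, 0.0000], ω = ẑ
J2: z=[0.0000, 0.0000, 1.0000] o=[0.4099, 0.2088, 0.4100] → [-0.2359, 0.5425, 0.0000, 0.0000, 0.0000, 1.0000]
J3: z=[0.6561, -0.7547, 0.0000] o=[0.1608, -0.0077, 0.4100] → [0.4552, 0.3957, 0.8942, 0.6561, -0.7547, 0.0000]
J4: z=[-0.4220, -0.3669, -0.8290] o=[0.5300, 0.3132, 0.0801] → [0.2093, -0.4655, 0.0995, -0.4220, -0.3669, -0.8290]
q̇ = J⁺·V = [0.2820, -0.7300, -0.8590, 0.7250]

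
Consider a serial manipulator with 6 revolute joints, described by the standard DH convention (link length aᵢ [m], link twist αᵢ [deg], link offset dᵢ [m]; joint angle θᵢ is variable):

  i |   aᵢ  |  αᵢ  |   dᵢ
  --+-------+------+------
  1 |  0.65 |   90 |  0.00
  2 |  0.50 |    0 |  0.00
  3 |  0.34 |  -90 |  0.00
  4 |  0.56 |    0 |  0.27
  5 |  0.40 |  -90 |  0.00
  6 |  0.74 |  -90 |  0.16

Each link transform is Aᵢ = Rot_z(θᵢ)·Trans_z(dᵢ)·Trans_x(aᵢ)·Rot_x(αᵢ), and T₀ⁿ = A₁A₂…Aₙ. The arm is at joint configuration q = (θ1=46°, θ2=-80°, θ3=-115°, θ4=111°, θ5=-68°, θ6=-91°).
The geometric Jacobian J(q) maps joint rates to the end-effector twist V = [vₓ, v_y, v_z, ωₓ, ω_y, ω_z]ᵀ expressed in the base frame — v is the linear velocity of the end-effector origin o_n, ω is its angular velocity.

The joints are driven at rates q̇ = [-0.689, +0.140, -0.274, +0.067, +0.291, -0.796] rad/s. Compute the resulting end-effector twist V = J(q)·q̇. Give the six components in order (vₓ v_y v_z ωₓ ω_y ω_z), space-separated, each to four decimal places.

o_n = [-0.5301, 0.7522, -1.3868]
J₁: ẑ×o_n = [-0.7522, -0.5301, 0.0000], ω = ẑ
J2: z=[0.7193, -0.6947, 0.0000] o=[0.4515, 0.4676, 0.0000] → [0.9633, 0.9976, -0.4772, 0.7193, -0.6947, 0.0000]
J3: z=[0.7193, -0.6947, 0.0000] o=[0.5118, 0.5300, -0.4924] → [0.6213, 0.6434, -0.5640, 0.7193, -0.6947, 0.0000]
J4: z=[-0.1798, -0.1862, -0.9659] o=[0.2837, 0.2938, -0.4044] → [0.6257, 0.6094, -0.2339, -0.1798, -0.1862, -0.9659]
J5: z=[-0.1798, -0.1862, -0.9659] o=[-0.0063, 0.7461, -0.7171] → [0.1305, 0.3856, -0.0986, -0.1798, -0.1862, -0.9659]
J6: z=[-0.0685, 0.9819, -0.1765] o=[-0.3988, 0.7324, -0.6414] → [-0.7284, -0.0279, 0.1276, -0.0685, 0.9819, -0.1765]
V = J·q̇ = [1.1426, 0.5038, -0.0582, -0.1062, -0.7552, -0.8943]

1.1426 0.5038 -0.0582 -0.1062 -0.7552 -0.8943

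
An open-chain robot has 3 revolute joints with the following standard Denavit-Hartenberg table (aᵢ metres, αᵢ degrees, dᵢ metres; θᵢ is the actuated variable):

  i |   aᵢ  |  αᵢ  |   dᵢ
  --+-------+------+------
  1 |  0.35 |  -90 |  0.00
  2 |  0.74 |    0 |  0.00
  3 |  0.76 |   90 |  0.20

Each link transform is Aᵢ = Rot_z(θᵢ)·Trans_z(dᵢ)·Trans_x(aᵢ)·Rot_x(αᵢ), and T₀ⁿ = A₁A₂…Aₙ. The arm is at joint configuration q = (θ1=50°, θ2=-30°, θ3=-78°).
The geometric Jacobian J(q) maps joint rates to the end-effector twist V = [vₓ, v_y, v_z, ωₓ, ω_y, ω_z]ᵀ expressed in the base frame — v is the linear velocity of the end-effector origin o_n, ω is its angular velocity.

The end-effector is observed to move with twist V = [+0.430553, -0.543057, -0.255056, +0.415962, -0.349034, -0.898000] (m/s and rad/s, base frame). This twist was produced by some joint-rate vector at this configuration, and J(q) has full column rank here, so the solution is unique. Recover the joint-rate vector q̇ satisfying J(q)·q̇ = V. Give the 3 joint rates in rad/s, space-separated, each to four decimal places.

o_n = [0.3327, 0.7077, 1.0928]
J₁: ẑ×o_n = [-0.7077, 0.3327, 0.0000], ω = ẑ
J2: z=[-0.7660, 0.6428, 0.0000] o=[0.2250, 0.2681, 0.0000] → [0.7024, 0.8371, -0.4060, -0.7660, 0.6428, 0.0000]
J3: z=[-0.7660, 0.6428, 0.0000] o=[0.6369, 0.7590, 0.3700] → [0.4646, 0.5537, 0.2349, -0.7660, 0.6428, 0.0000]
q̇ = J⁺·V = [-0.8980, 0.1990, -0.7420]

-0.8980 0.1990 -0.7420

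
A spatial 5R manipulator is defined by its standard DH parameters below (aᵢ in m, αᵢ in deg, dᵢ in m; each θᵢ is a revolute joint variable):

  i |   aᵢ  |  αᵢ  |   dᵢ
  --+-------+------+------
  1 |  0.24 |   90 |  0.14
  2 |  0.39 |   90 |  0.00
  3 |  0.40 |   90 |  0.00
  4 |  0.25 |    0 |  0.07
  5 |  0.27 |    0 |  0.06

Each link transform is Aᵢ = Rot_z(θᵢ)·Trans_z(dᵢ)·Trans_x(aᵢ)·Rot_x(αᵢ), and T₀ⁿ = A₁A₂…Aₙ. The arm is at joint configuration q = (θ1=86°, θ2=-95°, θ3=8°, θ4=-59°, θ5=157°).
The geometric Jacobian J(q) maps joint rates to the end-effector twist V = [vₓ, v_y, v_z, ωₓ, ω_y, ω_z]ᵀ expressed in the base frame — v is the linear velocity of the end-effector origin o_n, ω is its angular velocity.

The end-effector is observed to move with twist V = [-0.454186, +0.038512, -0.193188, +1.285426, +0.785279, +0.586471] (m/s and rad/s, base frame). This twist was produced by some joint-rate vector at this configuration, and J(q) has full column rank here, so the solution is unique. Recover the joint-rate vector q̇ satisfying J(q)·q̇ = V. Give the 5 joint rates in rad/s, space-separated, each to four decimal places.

o_n = [-0.0526, 0.1131, -0.7465]
J₁: ẑ×o_n = [-0.1131, -0.0526, 0.0000], ω = ẑ
J2: z=[0.9976, -0.0698, 0.0000] o=[0.0167, 0.2394, 0.1400] → [0.0618, 0.8843, -0.1308, 0.9976, -0.0698, 0.0000]
J3: z=[-0.0695, -0.9938, 0.0872] o=[0.0144, 0.2055, -0.2485] → [0.5029, -0.0404, -0.0601, -0.0695, -0.9938, 0.0872]
J4: z=[-0.9887, 0.0570, -0.1386] o=[0.0675, 0.1672, -0.6431] → [-0.0134, -0.0855, 0.0603, -0.9887, 0.0570, -0.1386]
J5: z=[-0.9887, 0.0570, -0.1386] o=[0.0303, 0.3718, -0.7985] → [-0.0329, 0.0630, 0.2605, -0.9887, 0.0570, -0.1386]
q̇ = J⁺·V = [0.4980, 0.0590, -0.8620, -0.3500, -0.8300]

0.4980 0.0590 -0.8620 -0.3500 -0.8300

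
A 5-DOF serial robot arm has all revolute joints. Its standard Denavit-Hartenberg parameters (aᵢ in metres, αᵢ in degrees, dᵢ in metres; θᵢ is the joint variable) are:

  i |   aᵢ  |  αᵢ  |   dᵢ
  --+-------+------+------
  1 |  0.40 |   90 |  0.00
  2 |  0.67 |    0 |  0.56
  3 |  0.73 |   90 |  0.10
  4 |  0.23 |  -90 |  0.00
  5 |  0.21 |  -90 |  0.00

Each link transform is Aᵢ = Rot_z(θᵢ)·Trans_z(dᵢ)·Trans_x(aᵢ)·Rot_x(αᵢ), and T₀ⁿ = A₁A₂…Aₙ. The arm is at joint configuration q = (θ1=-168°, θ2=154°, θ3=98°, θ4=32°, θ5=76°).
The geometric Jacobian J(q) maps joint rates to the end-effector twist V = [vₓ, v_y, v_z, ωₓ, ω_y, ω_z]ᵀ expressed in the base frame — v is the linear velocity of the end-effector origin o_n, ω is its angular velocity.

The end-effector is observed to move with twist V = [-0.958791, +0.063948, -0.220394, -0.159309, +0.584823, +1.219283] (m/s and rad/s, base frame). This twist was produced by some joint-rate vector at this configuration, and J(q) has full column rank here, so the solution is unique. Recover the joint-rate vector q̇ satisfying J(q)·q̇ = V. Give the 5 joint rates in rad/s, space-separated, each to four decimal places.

o_n = [0.1327, 0.8551, -0.6900]
J₁: ẑ×o_n = [-0.8551, 0.1327, 0.0000], ω = ẑ
J2: z=[-0.2079, 0.9781, 0.0000] o=[-0.3913, -0.0832, 0.0000] → [-0.6749, -0.1435, -0.7076, -0.2079, 0.9781, 0.0000]
J3: z=[-0.2079, 0.9781, 0.0000] o=[0.0813, 0.5898, 0.2937] → [-0.9622, -0.2045, -0.1054, -0.2079, 0.9781, 0.0000]
J4: z=[0.9303, 0.1977, 0.3090] o=[0.2812, 0.7345, -0.4006] → [-0.0945, 0.2234, 0.1415, 0.9303, 0.1977, 0.3090]
J5: z=[-0.3365, 0.7955, 0.5040] o=[0.3148, 0.8663, -0.5861] → [-0.0770, -0.1268, 0.1486, -0.3365, 0.7955, 0.5040]
q̇ = J⁺·V = [0.9780, 0.4490, -0.2280, 0.0420, 0.4530]

0.9780 0.4490 -0.2280 0.0420 0.4530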